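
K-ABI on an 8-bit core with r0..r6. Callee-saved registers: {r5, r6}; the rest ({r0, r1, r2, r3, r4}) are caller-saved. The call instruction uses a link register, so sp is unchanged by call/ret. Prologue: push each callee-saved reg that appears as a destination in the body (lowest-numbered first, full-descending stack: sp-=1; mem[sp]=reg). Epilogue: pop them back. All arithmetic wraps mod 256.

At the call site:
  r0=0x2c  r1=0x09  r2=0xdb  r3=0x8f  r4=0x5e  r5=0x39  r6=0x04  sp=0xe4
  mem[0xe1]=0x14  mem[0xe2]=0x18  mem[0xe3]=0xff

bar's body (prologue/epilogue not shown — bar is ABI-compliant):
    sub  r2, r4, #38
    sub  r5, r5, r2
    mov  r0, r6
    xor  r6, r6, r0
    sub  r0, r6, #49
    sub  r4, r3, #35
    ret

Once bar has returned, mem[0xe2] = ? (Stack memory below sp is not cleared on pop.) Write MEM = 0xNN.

MEM = 0x04

prologue: push r5 -> mem[0xe3]=0x39, sp=0xe3
prologue: push r6 -> mem[0xe2]=0x04, sp=0xe2
body[0] sub  r2, r4, #38 -> r2=0x38
body[1] sub  r5, r5, r2 -> r5=0x01
body[2] mov  r0, r6 -> r0=0x04
body[3] xor  r6, r6, r0 -> r6=0x00
body[4] sub  r0, r6, #49 -> r0=0xcf
body[5] sub  r4, r3, #35 -> r4=0x6c
epilogue: pop r6=0x04, sp=0xe3
epilogue: pop r5=0x39, sp=0xe4
prologue pushed ['r5', 'r6'] at ['0xe3', '0xe2']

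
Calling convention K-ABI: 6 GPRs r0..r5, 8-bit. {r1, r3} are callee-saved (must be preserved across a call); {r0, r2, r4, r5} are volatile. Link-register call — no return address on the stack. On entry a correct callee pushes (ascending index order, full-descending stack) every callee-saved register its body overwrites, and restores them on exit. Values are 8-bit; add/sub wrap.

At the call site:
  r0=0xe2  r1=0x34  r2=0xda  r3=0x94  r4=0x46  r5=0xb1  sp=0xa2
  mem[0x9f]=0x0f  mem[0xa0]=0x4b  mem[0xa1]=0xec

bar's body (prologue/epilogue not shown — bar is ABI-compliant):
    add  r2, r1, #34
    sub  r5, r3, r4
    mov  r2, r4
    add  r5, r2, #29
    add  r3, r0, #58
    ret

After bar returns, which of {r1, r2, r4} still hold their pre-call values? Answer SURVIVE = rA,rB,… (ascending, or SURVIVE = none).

SURVIVE = r1,r4

prologue: push r3 -> mem[0xa1]=0x94, sp=0xa1
body[0] add  r2, r1, #34 -> r2=0x56
body[1] sub  r5, r3, r4 -> r5=0x4e
body[2] mov  r2, r4 -> r2=0x46
body[3] add  r5, r2, #29 -> r5=0x63
body[4] add  r3, r0, #58 -> r3=0x1c
epilogue: pop r3=0x94, sp=0xa2
r1: callee-saved, written=False
r2: caller-saved, written=True
r4: caller-saved, written=False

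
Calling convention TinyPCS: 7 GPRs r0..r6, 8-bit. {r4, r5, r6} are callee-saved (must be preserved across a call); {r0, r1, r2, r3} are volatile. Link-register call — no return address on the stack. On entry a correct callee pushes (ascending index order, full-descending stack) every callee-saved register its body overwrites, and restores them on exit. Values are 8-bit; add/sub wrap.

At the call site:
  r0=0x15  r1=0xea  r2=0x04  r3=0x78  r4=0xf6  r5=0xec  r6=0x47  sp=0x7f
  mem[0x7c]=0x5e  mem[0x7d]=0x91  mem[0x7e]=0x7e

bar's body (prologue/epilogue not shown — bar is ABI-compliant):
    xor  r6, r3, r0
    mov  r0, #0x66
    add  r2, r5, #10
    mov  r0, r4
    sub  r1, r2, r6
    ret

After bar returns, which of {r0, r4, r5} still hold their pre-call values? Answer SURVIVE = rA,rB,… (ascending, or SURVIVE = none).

SURVIVE = r4,r5

prologue: push r6 -> mem[0x7e]=0x47, sp=0x7e
body[0] xor  r6, r3, r0 -> r6=0x6d
body[1] mov  r0, #0x66 -> r0=0x66
body[2] add  r2, r5, #10 -> r2=0xf6
body[3] mov  r0, r4 -> r0=0xf6
body[4] sub  r1, r2, r6 -> r1=0x89
epilogue: pop r6=0x47, sp=0x7f
r0: caller-saved, written=True
r4: callee-saved, written=False
r5: callee-saved, written=False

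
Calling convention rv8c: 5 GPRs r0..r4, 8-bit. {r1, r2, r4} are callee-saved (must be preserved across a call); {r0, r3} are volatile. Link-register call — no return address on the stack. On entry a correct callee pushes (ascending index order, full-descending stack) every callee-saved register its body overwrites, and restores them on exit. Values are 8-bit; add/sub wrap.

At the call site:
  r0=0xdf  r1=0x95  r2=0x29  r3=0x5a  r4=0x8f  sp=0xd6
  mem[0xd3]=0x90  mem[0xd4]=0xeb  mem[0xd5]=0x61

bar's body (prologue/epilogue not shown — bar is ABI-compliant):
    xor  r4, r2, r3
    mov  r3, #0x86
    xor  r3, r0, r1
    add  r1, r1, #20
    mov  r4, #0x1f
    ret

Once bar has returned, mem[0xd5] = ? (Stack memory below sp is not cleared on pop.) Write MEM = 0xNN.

prologue: push r1 -> mem[0xd5]=0x95, sp=0xd5
prologue: push r4 -> mem[0xd4]=0x8f, sp=0xd4
body[0] xor  r4, r2, r3 -> r4=0x73
body[1] mov  r3, #0x86 -> r3=0x86
body[2] xor  r3, r0, r1 -> r3=0x4a
body[3] add  r1, r1, #20 -> r1=0xa9
body[4] mov  r4, #0x1f -> r4=0x1f
epilogue: pop r4=0x8f, sp=0xd5
epilogue: pop r1=0x95, sp=0xd6
prologue pushed ['r1', 'r4'] at ['0xd5', '0xd4']

MEM = 0x95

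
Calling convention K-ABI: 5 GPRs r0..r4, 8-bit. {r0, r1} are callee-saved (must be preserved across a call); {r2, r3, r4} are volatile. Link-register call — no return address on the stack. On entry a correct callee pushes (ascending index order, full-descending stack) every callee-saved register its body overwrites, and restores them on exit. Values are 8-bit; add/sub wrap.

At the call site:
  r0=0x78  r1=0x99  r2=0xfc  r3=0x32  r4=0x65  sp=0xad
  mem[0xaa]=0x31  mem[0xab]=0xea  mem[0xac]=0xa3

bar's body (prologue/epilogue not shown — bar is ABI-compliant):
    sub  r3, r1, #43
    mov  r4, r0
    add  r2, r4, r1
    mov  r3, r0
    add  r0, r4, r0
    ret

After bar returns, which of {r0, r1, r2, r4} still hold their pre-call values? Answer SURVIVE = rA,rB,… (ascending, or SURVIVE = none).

SURVIVE = r0,r1

prologue: push r0 → mem[0xac]=0x78, sp=0xac
body[0] sub  r3, r1, #43 → r3=0x6e
body[1] mov  r4, r0 → r4=0x78
body[2] add  r2, r4, r1 → r2=0x11
body[3] mov  r3, r0 → r3=0x78
body[4] add  r0, r4, r0 → r0=0xf0
epilogue: pop r0=0x78, sp=0xad
r0: callee-saved, written=True
r1: callee-saved, written=False
r2: caller-saved, written=True
r4: caller-saved, written=True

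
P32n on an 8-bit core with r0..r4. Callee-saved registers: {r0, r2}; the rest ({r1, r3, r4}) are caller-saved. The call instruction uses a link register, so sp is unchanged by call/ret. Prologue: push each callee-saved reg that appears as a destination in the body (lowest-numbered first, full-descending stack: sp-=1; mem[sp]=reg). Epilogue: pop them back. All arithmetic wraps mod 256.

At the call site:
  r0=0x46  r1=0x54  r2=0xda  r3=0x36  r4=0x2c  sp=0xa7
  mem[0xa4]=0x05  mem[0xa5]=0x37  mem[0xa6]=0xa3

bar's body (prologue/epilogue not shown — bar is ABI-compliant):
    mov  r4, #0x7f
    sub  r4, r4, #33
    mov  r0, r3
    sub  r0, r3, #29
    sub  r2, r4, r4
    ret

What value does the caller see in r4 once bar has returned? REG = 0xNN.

REG = 0x5e

prologue: push r0 -> mem[0xa6]=0x46, sp=0xa6
prologue: push r2 -> mem[0xa5]=0xda, sp=0xa5
body[0] mov  r4, #0x7f -> r4=0x7f
body[1] sub  r4, r4, #33 -> r4=0x5e
body[2] mov  r0, r3 -> r0=0x36
body[3] sub  r0, r3, #29 -> r0=0x19
body[4] sub  r2, r4, r4 -> r2=0x00
epilogue: pop r2=0xda, sp=0xa6
epilogue: pop r0=0x46, sp=0xa7
r4 is caller-saved -> body value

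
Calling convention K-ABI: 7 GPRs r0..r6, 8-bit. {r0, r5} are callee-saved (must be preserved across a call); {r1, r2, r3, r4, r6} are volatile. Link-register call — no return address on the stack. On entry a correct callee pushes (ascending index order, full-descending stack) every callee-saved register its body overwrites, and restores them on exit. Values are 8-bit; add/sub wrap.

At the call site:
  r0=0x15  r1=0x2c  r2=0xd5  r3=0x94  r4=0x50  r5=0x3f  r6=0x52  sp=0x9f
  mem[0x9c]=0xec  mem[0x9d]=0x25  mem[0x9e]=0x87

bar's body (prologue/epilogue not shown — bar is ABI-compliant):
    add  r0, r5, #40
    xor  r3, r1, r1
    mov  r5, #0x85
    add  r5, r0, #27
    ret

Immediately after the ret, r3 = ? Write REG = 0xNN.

REG = 0x00

prologue: push r0 -> mem[0x9e]=0x15, sp=0x9e
prologue: push r5 -> mem[0x9d]=0x3f, sp=0x9d
body[0] add  r0, r5, #40 -> r0=0x67
body[1] xor  r3, r1, r1 -> r3=0x00
body[2] mov  r5, #0x85 -> r5=0x85
body[3] add  r5, r0, #27 -> r5=0x82
epilogue: pop r5=0x3f, sp=0x9e
epilogue: pop r0=0x15, sp=0x9f
r3 is caller-saved -> body value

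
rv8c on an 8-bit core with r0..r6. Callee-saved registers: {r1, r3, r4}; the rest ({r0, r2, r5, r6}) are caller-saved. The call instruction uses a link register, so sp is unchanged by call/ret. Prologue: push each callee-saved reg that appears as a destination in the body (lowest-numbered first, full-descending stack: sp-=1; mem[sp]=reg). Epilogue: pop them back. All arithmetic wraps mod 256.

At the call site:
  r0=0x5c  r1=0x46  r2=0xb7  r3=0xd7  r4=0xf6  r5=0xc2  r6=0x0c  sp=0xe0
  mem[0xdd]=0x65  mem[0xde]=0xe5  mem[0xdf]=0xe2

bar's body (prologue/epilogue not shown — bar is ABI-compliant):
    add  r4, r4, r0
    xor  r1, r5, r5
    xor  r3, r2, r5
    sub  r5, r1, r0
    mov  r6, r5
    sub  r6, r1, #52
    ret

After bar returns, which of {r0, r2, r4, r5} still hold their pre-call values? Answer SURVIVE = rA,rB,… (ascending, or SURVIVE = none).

prologue: push r1 → mem[0xdf]=0x46, sp=0xdf
prologue: push r3 → mem[0xde]=0xd7, sp=0xde
prologue: push r4 → mem[0xdd]=0xf6, sp=0xdd
body[0] add  r4, r4, r0 → r4=0x52
body[1] xor  r1, r5, r5 → r1=0x00
body[2] xor  r3, r2, r5 → r3=0x75
body[3] sub  r5, r1, r0 → r5=0xa4
body[4] mov  r6, r5 → r6=0xa4
body[5] sub  r6, r1, #52 → r6=0xcc
epilogue: pop r4=0xf6, sp=0xde
epilogue: pop r3=0xd7, sp=0xdf
epilogue: pop r1=0x46, sp=0xe0
r0: caller-saved, written=False
r2: caller-saved, written=False
r4: callee-saved, written=True
r5: caller-saved, written=True

SURVIVE = r0,r2,r4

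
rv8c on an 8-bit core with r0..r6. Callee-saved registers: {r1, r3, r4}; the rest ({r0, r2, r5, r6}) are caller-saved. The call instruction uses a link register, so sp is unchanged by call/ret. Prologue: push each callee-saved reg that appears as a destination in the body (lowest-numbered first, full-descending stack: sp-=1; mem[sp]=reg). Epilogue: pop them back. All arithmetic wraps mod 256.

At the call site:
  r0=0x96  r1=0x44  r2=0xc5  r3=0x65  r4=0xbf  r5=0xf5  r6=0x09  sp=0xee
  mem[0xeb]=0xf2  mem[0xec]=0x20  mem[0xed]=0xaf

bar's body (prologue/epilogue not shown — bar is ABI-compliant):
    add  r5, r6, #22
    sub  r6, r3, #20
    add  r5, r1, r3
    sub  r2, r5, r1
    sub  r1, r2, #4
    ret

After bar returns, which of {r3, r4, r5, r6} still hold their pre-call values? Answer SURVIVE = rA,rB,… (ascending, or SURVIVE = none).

prologue: push r1 -> mem[0xed]=0x44, sp=0xed
body[0] add  r5, r6, #22 -> r5=0x1f
body[1] sub  r6, r3, #20 -> r6=0x51
body[2] add  r5, r1, r3 -> r5=0xa9
body[3] sub  r2, r5, r1 -> r2=0x65
body[4] sub  r1, r2, #4 -> r1=0x61
epilogue: pop r1=0x44, sp=0xee
r3: callee-saved, written=False
r4: callee-saved, written=False
r5: caller-saved, written=True
r6: caller-saved, written=True

SURVIVE = r3,r4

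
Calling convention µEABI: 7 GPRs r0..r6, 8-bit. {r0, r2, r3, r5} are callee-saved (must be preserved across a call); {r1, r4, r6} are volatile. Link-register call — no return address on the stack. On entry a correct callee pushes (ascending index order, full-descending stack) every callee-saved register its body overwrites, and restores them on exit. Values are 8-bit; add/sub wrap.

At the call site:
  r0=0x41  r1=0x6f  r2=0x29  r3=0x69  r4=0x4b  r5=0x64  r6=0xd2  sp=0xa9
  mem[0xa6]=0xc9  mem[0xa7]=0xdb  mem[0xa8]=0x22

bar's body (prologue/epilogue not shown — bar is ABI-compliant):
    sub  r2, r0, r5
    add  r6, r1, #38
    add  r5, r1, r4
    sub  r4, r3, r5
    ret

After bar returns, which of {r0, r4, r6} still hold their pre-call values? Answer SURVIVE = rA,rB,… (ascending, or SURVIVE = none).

SURVIVE = r0

prologue: push r2 → mem[0xa8]=0x29, sp=0xa8
prologue: push r5 → mem[0xa7]=0x64, sp=0xa7
body[0] sub  r2, r0, r5 → r2=0xdd
body[1] add  r6, r1, #38 → r6=0x95
body[2] add  r5, r1, r4 → r5=0xba
body[3] sub  r4, r3, r5 → r4=0xaf
epilogue: pop r5=0x64, sp=0xa8
epilogue: pop r2=0x29, sp=0xa9
r0: callee-saved, written=False
r4: caller-saved, written=True
r6: caller-saved, written=True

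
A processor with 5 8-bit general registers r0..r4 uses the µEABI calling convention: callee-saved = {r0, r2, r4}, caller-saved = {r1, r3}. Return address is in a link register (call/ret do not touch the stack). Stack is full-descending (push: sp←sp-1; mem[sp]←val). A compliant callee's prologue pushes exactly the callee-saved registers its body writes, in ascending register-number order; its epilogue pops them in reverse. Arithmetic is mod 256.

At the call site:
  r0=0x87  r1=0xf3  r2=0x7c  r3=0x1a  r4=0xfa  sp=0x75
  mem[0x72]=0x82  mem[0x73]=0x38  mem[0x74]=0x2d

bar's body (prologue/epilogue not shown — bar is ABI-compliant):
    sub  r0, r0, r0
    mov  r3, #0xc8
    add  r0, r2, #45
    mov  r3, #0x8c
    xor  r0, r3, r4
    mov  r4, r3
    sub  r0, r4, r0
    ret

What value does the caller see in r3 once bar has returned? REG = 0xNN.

REG = 0x8c

prologue: push r0 → mem[0x74]=0x87, sp=0x74
prologue: push r4 → mem[0x73]=0xfa, sp=0x73
body[0] sub  r0, r0, r0 → r0=0x00
body[1] mov  r3, #0xc8 → r3=0xc8
body[2] add  r0, r2, #45 → r0=0xa9
body[3] mov  r3, #0x8c → r3=0x8c
body[4] xor  r0, r3, r4 → r0=0x76
body[5] mov  r4, r3 → r4=0x8c
body[6] sub  r0, r4, r0 → r0=0x16
epilogue: pop r4=0xfa, sp=0x74
epilogue: pop r0=0x87, sp=0x75
r3 is caller-saved → body value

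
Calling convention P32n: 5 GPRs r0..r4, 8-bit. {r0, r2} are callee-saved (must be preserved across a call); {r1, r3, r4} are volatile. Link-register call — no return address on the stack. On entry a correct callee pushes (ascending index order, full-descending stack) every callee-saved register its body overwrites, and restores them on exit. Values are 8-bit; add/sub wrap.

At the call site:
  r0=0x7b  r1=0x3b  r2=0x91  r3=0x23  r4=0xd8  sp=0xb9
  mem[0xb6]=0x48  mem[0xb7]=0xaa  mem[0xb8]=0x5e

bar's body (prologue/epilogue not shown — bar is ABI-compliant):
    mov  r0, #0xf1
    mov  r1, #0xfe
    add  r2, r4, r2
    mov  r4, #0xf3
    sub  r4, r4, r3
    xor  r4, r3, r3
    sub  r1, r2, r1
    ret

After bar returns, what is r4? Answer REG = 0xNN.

REG = 0x00

prologue: push r0 → mem[0xb8]=0x7b, sp=0xb8
prologue: push r2 → mem[0xb7]=0x91, sp=0xb7
body[0] mov  r0, #0xf1 → r0=0xf1
body[1] mov  r1, #0xfe → r1=0xfe
body[2] add  r2, r4, r2 → r2=0x69
body[3] mov  r4, #0xf3 → r4=0xf3
body[4] sub  r4, r4, r3 → r4=0xd0
body[5] xor  r4, r3, r3 → r4=0x00
body[6] sub  r1, r2, r1 → r1=0x6b
epilogue: pop r2=0x91, sp=0xb8
epilogue: pop r0=0x7b, sp=0xb9
r4 is caller-saved → body value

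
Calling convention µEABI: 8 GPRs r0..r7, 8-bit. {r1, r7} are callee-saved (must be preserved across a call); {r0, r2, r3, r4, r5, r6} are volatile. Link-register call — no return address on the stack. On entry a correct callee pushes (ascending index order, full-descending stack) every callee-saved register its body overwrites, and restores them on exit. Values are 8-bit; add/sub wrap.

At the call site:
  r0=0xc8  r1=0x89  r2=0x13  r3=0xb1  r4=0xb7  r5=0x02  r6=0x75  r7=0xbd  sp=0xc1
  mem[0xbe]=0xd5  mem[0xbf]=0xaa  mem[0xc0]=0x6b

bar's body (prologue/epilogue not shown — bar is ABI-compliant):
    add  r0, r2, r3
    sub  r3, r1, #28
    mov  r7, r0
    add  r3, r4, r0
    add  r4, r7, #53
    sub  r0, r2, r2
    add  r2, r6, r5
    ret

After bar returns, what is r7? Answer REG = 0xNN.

prologue: push r7 -> mem[0xc0]=0xbd, sp=0xc0
body[0] add  r0, r2, r3 -> r0=0xc4
body[1] sub  r3, r1, #28 -> r3=0x6d
body[2] mov  r7, r0 -> r7=0xc4
body[3] add  r3, r4, r0 -> r3=0x7b
body[4] add  r4, r7, #53 -> r4=0xf9
body[5] sub  r0, r2, r2 -> r0=0x00
body[6] add  r2, r6, r5 -> r2=0x77
epilogue: pop r7=0xbd, sp=0xc1
r7 is callee-saved -> restored

REG = 0xbd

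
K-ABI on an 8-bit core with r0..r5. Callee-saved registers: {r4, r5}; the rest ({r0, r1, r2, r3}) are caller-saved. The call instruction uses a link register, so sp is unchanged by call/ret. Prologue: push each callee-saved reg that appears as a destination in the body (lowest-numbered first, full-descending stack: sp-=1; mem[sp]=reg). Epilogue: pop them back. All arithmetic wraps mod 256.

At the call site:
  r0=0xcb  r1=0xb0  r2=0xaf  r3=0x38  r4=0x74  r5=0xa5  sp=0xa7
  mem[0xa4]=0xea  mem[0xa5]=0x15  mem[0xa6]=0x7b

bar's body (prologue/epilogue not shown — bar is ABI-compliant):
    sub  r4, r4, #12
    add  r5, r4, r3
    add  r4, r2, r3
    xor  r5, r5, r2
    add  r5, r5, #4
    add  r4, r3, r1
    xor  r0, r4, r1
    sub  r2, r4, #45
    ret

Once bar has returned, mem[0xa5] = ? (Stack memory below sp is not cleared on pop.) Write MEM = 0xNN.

prologue: push r4 -> mem[0xa6]=0x74, sp=0xa6
prologue: push r5 -> mem[0xa5]=0xa5, sp=0xa5
body[0] sub  r4, r4, #12 -> r4=0x68
body[1] add  r5, r4, r3 -> r5=0xa0
body[2] add  r4, r2, r3 -> r4=0xe7
body[3] xor  r5, r5, r2 -> r5=0x0f
body[4] add  r5, r5, #4 -> r5=0x13
body[5] add  r4, r3, r1 -> r4=0xe8
body[6] xor  r0, r4, r1 -> r0=0x58
body[7] sub  r2, r4, #45 -> r2=0xbb
epilogue: pop r5=0xa5, sp=0xa6
epilogue: pop r4=0x74, sp=0xa7
prologue pushed ['r4', 'r5'] at ['0xa6', '0xa5']

MEM = 0xa5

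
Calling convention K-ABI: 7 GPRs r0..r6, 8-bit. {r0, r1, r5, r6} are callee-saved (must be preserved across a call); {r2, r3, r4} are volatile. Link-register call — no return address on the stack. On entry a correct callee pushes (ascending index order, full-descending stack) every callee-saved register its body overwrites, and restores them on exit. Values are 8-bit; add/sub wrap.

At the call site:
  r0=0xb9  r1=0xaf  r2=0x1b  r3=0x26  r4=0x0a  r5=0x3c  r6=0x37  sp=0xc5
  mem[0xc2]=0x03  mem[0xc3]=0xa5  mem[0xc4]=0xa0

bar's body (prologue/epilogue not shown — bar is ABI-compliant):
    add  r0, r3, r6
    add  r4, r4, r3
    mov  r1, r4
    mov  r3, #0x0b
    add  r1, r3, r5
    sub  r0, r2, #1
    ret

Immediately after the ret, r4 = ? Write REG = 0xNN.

REG = 0x30

prologue: push r0 -> mem[0xc4]=0xb9, sp=0xc4
prologue: push r1 -> mem[0xc3]=0xaf, sp=0xc3
body[0] add  r0, r3, r6 -> r0=0x5d
body[1] add  r4, r4, r3 -> r4=0x30
body[2] mov  r1, r4 -> r1=0x30
body[3] mov  r3, #0x0b -> r3=0x0b
body[4] add  r1, r3, r5 -> r1=0x47
body[5] sub  r0, r2, #1 -> r0=0x1a
epilogue: pop r1=0xaf, sp=0xc4
epilogue: pop r0=0xb9, sp=0xc5
r4 is caller-saved -> body value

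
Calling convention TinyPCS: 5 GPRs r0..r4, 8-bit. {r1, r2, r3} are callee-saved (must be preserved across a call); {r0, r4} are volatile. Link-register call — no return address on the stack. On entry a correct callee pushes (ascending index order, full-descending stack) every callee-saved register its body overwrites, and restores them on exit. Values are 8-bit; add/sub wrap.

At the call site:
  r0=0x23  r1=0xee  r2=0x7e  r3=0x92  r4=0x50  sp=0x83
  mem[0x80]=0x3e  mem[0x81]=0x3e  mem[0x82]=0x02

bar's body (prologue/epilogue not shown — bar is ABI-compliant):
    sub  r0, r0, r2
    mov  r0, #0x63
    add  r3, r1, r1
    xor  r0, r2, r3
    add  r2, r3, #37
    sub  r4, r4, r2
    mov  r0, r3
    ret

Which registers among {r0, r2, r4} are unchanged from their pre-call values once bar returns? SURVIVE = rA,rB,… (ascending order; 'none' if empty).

SURVIVE = r2

prologue: push r2 → mem[0x82]=0x7e, sp=0x82
prologue: push r3 → mem[0x81]=0x92, sp=0x81
body[0] sub  r0, r0, r2 → r0=0xa5
body[1] mov  r0, #0x63 → r0=0x63
body[2] add  r3, r1, r1 → r3=0xdc
body[3] xor  r0, r2, r3 → r0=0xa2
body[4] add  r2, r3, #37 → r2=0x01
body[5] sub  r4, r4, r2 → r4=0x4f
body[6] mov  r0, r3 → r0=0xdc
epilogue: pop r3=0x92, sp=0x82
epilogue: pop r2=0x7e, sp=0x83
r0: caller-saved, written=True
r2: callee-saved, written=True
r4: caller-saved, written=True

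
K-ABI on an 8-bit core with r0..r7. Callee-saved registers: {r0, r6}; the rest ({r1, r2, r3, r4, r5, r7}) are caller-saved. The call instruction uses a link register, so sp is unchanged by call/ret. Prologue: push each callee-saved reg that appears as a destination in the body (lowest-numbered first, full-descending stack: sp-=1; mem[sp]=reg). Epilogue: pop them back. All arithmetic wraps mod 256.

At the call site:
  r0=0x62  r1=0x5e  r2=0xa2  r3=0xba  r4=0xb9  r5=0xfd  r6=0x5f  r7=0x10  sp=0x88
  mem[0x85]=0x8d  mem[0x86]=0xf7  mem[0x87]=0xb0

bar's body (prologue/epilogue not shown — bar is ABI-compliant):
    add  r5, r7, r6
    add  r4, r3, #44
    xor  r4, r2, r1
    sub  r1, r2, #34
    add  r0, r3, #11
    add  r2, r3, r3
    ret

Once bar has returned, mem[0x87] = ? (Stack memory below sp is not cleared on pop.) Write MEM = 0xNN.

prologue: push r0 -> mem[0x87]=0x62, sp=0x87
body[0] add  r5, r7, r6 -> r5=0x6f
body[1] add  r4, r3, #44 -> r4=0xe6
body[2] xor  r4, r2, r1 -> r4=0xfc
body[3] sub  r1, r2, #34 -> r1=0x80
body[4] add  r0, r3, #11 -> r0=0xc5
body[5] add  r2, r3, r3 -> r2=0x74
epilogue: pop r0=0x62, sp=0x88
prologue pushed ['r0'] at ['0x87']

MEM = 0x62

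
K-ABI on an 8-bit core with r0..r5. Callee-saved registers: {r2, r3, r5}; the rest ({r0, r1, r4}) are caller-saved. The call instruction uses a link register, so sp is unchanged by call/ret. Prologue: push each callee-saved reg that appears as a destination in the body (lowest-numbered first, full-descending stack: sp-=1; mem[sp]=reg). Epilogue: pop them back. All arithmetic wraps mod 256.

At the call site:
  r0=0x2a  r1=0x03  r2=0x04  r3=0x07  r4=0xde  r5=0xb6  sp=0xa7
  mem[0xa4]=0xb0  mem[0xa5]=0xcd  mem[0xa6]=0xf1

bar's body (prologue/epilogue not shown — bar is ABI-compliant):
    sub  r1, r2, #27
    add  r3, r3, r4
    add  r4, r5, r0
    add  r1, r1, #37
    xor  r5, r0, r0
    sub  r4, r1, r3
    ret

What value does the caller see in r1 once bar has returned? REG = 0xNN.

REG = 0x0e

prologue: push r3 -> mem[0xa6]=0x07, sp=0xa6
prologue: push r5 -> mem[0xa5]=0xb6, sp=0xa5
body[0] sub  r1, r2, #27 -> r1=0xe9
body[1] add  r3, r3, r4 -> r3=0xe5
body[2] add  r4, r5, r0 -> r4=0xe0
body[3] add  r1, r1, #37 -> r1=0x0e
body[4] xor  r5, r0, r0 -> r5=0x00
body[5] sub  r4, r1, r3 -> r4=0x29
epilogue: pop r5=0xb6, sp=0xa6
epilogue: pop r3=0x07, sp=0xa7
r1 is caller-saved -> body value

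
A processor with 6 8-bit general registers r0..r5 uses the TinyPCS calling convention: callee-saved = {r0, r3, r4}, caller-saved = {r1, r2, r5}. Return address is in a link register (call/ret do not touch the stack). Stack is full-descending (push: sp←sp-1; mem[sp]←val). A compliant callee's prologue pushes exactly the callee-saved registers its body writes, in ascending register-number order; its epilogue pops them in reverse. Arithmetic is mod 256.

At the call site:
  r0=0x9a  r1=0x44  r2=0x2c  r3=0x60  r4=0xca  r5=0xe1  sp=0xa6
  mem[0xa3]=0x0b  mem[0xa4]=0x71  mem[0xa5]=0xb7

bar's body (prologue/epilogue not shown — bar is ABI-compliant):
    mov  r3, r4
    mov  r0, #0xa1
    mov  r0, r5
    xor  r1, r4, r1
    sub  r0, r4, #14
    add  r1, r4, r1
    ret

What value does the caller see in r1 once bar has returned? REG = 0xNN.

prologue: push r0 → mem[0xa5]=0x9a, sp=0xa5
prologue: push r3 → mem[0xa4]=0x60, sp=0xa4
body[0] mov  r3, r4 → r3=0xca
body[1] mov  r0, #0xa1 → r0=0xa1
body[2] mov  r0, r5 → r0=0xe1
body[3] xor  r1, r4, r1 → r1=0x8e
body[4] sub  r0, r4, #14 → r0=0xbc
body[5] add  r1, r4, r1 → r1=0x58
epilogue: pop r3=0x60, sp=0xa5
epilogue: pop r0=0x9a, sp=0xa6
r1 is caller-saved → body value

REG = 0x58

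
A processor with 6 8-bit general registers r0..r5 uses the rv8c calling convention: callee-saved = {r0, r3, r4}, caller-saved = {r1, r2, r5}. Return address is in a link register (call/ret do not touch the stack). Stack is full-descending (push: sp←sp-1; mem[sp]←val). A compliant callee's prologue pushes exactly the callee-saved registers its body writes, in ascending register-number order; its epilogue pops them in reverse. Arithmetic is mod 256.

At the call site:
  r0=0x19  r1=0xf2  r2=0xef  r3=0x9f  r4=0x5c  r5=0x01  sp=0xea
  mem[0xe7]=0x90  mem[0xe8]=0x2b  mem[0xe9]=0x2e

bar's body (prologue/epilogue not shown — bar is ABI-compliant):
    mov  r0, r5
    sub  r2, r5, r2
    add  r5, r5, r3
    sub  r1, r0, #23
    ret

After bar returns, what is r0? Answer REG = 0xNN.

prologue: push r0 → mem[0xe9]=0x19, sp=0xe9
body[0] mov  r0, r5 → r0=0x01
body[1] sub  r2, r5, r2 → r2=0x12
body[2] add  r5, r5, r3 → r5=0xa0
body[3] sub  r1, r0, #23 → r1=0xea
epilogue: pop r0=0x19, sp=0xea
r0 is callee-saved → restored

REG = 0x19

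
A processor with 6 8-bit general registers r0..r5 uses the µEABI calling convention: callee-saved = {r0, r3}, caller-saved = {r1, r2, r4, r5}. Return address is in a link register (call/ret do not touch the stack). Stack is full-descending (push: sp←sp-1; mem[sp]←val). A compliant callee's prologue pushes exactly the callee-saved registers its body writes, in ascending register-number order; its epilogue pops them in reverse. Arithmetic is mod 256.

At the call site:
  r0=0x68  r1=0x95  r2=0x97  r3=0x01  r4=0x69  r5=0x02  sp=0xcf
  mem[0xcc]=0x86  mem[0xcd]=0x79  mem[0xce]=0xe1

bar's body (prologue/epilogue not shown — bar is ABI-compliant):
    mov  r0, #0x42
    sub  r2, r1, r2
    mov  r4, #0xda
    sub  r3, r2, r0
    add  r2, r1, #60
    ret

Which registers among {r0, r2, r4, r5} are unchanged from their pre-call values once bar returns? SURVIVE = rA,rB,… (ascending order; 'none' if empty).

SURVIVE = r0,r5

prologue: push r0 → mem[0xce]=0x68, sp=0xce
prologue: push r3 → mem[0xcd]=0x01, sp=0xcd
body[0] mov  r0, #0x42 → r0=0x42
body[1] sub  r2, r1, r2 → r2=0xfe
body[2] mov  r4, #0xda → r4=0xda
body[3] sub  r3, r2, r0 → r3=0xbc
body[4] add  r2, r1, #60 → r2=0xd1
epilogue: pop r3=0x01, sp=0xce
epilogue: pop r0=0x68, sp=0xcf
r0: callee-saved, written=True
r2: caller-saved, written=True
r4: caller-saved, written=True
r5: caller-saved, written=False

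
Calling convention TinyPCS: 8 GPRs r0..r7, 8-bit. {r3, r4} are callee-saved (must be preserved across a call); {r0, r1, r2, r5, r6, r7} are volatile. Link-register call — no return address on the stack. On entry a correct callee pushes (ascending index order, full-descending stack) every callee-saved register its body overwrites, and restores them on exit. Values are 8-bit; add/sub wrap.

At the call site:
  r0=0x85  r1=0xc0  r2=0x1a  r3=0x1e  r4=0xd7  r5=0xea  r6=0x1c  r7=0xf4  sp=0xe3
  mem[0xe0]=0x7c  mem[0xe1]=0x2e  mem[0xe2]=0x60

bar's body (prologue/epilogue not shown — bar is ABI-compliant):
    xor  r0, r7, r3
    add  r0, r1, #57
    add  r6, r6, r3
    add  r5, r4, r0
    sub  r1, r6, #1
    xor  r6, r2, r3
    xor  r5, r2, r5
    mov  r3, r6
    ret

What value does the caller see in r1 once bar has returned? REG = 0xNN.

prologue: push r3 -> mem[0xe2]=0x1e, sp=0xe2
body[0] xor  r0, r7, r3 -> r0=0xea
body[1] add  r0, r1, #57 -> r0=0xf9
body[2] add  r6, r6, r3 -> r6=0x3a
body[3] add  r5, r4, r0 -> r5=0xd0
body[4] sub  r1, r6, #1 -> r1=0x39
body[5] xor  r6, r2, r3 -> r6=0x04
body[6] xor  r5, r2, r5 -> r5=0xca
body[7] mov  r3, r6 -> r3=0x04
epilogue: pop r3=0x1e, sp=0xe3
r1 is caller-saved -> body value

REG = 0x39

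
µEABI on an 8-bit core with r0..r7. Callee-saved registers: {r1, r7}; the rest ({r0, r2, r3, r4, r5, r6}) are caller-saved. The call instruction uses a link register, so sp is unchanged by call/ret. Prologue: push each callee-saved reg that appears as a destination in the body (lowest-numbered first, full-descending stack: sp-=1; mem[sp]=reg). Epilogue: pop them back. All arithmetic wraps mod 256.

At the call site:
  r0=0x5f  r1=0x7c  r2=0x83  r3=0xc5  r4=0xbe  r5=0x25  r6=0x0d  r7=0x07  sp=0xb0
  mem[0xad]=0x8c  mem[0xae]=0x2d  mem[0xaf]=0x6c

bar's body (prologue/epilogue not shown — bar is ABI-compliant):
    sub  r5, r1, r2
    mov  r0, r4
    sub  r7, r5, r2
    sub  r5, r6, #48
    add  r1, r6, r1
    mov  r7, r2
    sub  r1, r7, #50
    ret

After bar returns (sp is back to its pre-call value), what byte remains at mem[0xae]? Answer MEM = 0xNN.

MEM = 0x07

prologue: push r1 -> mem[0xaf]=0x7c, sp=0xaf
prologue: push r7 -> mem[0xae]=0x07, sp=0xae
body[0] sub  r5, r1, r2 -> r5=0xf9
body[1] mov  r0, r4 -> r0=0xbe
body[2] sub  r7, r5, r2 -> r7=0x76
body[3] sub  r5, r6, #48 -> r5=0xdd
body[4] add  r1, r6, r1 -> r1=0x89
body[5] mov  r7, r2 -> r7=0x83
body[6] sub  r1, r7, #50 -> r1=0x51
epilogue: pop r7=0x07, sp=0xaf
epilogue: pop r1=0x7c, sp=0xb0
prologue pushed ['r1', 'r7'] at ['0xaf', '0xae']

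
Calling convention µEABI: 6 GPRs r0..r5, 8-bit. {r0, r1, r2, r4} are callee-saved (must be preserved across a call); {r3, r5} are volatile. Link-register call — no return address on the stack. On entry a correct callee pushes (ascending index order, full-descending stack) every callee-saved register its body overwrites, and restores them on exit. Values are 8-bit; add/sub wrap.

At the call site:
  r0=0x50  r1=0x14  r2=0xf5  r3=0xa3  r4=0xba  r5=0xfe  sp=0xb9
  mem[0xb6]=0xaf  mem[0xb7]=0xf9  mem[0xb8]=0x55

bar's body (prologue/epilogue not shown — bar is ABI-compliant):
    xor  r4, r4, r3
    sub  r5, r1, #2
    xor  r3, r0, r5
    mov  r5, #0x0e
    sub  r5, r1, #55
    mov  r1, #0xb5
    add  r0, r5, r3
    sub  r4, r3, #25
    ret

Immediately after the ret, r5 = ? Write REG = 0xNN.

REG = 0xdd

prologue: push r0 → mem[0xb8]=0x50, sp=0xb8
prologue: push r1 → mem[0xb7]=0x14, sp=0xb7
prologue: push r4 → mem[0xb6]=0xba, sp=0xb6
body[0] xor  r4, r4, r3 → r4=0x19
body[1] sub  r5, r1, #2 → r5=0x12
body[2] xor  r3, r0, r5 → r3=0x42
body[3] mov  r5, #0x0e → r5=0x0e
body[4] sub  r5, r1, #55 → r5=0xdd
body[5] mov  r1, #0xb5 → r1=0xb5
body[6] add  r0, r5, r3 → r0=0x1f
body[7] sub  r4, r3, #25 → r4=0x29
epilogue: pop r4=0xba, sp=0xb7
epilogue: pop r1=0x14, sp=0xb8
epilogue: pop r0=0x50, sp=0xb9
r5 is caller-saved → body value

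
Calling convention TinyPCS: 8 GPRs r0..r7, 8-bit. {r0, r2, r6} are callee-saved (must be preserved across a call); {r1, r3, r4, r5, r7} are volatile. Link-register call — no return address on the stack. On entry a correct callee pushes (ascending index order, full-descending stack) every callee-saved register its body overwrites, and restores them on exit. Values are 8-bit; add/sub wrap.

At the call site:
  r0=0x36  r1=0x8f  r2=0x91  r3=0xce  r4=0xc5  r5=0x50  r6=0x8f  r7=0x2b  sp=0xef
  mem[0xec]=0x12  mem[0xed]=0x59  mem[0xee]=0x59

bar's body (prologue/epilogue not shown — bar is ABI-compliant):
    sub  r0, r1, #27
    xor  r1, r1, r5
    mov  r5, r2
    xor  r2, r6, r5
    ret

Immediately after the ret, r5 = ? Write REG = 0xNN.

prologue: push r0 → mem[0xee]=0x36, sp=0xee
prologue: push r2 → mem[0xed]=0x91, sp=0xed
body[0] sub  r0, r1, #27 → r0=0x74
body[1] xor  r1, r1, r5 → r1=0xdf
body[2] mov  r5, r2 → r5=0x91
body[3] xor  r2, r6, r5 → r2=0x1e
epilogue: pop r2=0x91, sp=0xee
epilogue: pop r0=0x36, sp=0xef
r5 is caller-saved → body value

REG = 0x91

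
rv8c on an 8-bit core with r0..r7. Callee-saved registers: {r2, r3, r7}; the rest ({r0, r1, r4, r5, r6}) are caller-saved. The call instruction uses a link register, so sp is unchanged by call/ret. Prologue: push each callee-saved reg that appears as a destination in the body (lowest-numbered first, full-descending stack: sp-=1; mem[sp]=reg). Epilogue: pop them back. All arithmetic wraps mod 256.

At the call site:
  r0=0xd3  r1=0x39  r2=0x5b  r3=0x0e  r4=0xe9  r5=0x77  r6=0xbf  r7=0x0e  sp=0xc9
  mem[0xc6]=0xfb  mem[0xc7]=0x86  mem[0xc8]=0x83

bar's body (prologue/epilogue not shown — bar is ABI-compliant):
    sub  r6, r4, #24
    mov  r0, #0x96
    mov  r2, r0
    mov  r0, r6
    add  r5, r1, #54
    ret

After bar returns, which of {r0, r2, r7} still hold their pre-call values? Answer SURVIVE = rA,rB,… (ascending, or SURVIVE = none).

prologue: push r2 -> mem[0xc8]=0x5b, sp=0xc8
body[0] sub  r6, r4, #24 -> r6=0xd1
body[1] mov  r0, #0x96 -> r0=0x96
body[2] mov  r2, r0 -> r2=0x96
body[3] mov  r0, r6 -> r0=0xd1
body[4] add  r5, r1, #54 -> r5=0x6f
epilogue: pop r2=0x5b, sp=0xc9
r0: caller-saved, written=True
r2: callee-saved, written=True
r7: callee-saved, written=False

SURVIVE = r2,r7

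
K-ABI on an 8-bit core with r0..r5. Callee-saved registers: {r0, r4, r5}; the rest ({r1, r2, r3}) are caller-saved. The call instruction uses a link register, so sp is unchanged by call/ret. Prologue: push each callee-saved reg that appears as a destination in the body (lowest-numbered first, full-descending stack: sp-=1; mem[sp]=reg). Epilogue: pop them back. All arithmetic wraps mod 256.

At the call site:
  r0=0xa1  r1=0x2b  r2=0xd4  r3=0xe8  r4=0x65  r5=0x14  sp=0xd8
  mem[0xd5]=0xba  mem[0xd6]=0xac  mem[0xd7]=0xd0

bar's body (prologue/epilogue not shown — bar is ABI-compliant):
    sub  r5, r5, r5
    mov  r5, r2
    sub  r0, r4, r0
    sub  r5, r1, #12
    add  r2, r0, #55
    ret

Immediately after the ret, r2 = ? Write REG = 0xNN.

prologue: push r0 → mem[0xd7]=0xa1, sp=0xd7
prologue: push r5 → mem[0xd6]=0x14, sp=0xd6
body[0] sub  r5, r5, r5 → r5=0x00
body[1] mov  r5, r2 → r5=0xd4
body[2] sub  r0, r4, r0 → r0=0xc4
body[3] sub  r5, r1, #12 → r5=0x1f
body[4] add  r2, r0, #55 → r2=0xfb
epilogue: pop r5=0x14, sp=0xd7
epilogue: pop r0=0xa1, sp=0xd8
r2 is caller-saved → body value

REG = 0xfb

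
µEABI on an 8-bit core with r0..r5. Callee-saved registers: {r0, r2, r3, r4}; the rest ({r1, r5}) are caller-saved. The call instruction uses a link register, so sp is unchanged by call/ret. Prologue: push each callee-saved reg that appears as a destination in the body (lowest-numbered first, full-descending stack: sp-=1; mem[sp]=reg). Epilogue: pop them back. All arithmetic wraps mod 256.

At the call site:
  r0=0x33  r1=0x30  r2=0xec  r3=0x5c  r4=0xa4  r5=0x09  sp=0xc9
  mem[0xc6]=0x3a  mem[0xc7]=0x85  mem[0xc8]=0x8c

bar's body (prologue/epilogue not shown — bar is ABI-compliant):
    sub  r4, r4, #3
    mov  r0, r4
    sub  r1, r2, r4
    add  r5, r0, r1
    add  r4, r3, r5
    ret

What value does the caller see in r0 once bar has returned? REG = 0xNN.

prologue: push r0 → mem[0xc8]=0x33, sp=0xc8
prologue: push r4 → mem[0xc7]=0xa4, sp=0xc7
body[0] sub  r4, r4, #3 → r4=0xa1
body[1] mov  r0, r4 → r0=0xa1
body[2] sub  r1, r2, r4 → r1=0x4b
body[3] add  r5, r0, r1 → r5=0xec
body[4] add  r4, r3, r5 → r4=0x48
epilogue: pop r4=0xa4, sp=0xc8
epilogue: pop r0=0x33, sp=0xc9
r0 is callee-saved → restored

REG = 0x33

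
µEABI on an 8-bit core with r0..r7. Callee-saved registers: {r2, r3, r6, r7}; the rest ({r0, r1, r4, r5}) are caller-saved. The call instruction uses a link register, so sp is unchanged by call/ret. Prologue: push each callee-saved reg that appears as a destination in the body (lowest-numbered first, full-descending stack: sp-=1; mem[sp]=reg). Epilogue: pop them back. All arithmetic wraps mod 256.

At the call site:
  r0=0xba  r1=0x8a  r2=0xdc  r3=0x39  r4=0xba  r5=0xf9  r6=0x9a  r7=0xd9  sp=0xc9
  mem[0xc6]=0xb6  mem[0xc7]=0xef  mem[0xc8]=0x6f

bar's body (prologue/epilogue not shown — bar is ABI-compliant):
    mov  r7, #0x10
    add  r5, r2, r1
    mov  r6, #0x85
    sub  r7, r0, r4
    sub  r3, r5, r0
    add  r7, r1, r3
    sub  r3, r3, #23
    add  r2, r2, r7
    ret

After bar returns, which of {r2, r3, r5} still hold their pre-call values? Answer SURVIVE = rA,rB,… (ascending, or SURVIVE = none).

SURVIVE = r2,r3

prologue: push r2 -> mem[0xc8]=0xdc, sp=0xc8
prologue: push r3 -> mem[0xc7]=0x39, sp=0xc7
prologue: push r6 -> mem[0xc6]=0x9a, sp=0xc6
prologue: push r7 -> mem[0xc5]=0xd9, sp=0xc5
body[0] mov  r7, #0x10 -> r7=0x10
body[1] add  r5, r2, r1 -> r5=0x66
body[2] mov  r6, #0x85 -> r6=0x85
body[3] sub  r7, r0, r4 -> r7=0x00
body[4] sub  r3, r5, r0 -> r3=0xac
body[5] add  r7, r1, r3 -> r7=0x36
body[6] sub  r3, r3, #23 -> r3=0x95
body[7] add  r2, r2, r7 -> r2=0x12
epilogue: pop r7=0xd9, sp=0xc6
epilogue: pop r6=0x9a, sp=0xc7
epilogue: pop r3=0x39, sp=0xc8
epilogue: pop r2=0xdc, sp=0xc9
r2: callee-saved, written=True
r3: callee-saved, written=True
r5: caller-saved, written=True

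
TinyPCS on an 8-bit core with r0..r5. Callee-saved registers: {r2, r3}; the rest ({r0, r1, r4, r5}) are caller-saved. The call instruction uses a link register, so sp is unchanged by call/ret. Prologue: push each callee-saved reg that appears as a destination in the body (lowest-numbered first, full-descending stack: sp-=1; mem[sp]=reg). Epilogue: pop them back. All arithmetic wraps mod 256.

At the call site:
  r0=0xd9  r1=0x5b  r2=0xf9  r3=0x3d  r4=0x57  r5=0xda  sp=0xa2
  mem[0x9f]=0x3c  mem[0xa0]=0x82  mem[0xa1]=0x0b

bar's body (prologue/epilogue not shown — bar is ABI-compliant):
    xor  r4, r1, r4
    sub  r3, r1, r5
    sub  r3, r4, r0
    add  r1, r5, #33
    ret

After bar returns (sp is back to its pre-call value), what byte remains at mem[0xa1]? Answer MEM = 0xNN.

prologue: push r3 -> mem[0xa1]=0x3d, sp=0xa1
body[0] xor  r4, r1, r4 -> r4=0x0c
body[1] sub  r3, r1, r5 -> r3=0x81
body[2] sub  r3, r4, r0 -> r3=0x33
body[3] add  r1, r5, #33 -> r1=0xfb
epilogue: pop r3=0x3d, sp=0xa2
prologue pushed ['r3'] at ['0xa1']

MEM = 0x3d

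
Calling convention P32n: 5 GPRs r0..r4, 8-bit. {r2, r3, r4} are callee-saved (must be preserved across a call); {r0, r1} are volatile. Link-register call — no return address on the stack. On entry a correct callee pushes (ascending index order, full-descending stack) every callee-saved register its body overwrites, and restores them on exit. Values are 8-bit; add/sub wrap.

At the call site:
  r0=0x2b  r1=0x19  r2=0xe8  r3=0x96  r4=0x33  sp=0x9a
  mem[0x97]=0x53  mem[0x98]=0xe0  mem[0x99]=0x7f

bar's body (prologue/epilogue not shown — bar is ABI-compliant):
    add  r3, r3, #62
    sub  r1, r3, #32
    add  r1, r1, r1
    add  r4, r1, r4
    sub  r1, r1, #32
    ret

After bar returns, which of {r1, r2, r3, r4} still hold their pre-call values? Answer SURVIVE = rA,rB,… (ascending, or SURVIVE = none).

SURVIVE = r2,r3,r4

prologue: push r3 → mem[0x99]=0x96, sp=0x99
prologue: push r4 → mem[0x98]=0x33, sp=0x98
body[0] add  r3, r3, #62 → r3=0xd4
body[1] sub  r1, r3, #32 → r1=0xb4
body[2] add  r1, r1, r1 → r1=0x68
body[3] add  r4, r1, r4 → r4=0x9b
body[4] sub  r1, r1, #32 → r1=0x48
epilogue: pop r4=0x33, sp=0x99
epilogue: pop r3=0x96, sp=0x9a
r1: caller-saved, written=True
r2: callee-saved, written=False
r3: callee-saved, written=True
r4: callee-saved, written=True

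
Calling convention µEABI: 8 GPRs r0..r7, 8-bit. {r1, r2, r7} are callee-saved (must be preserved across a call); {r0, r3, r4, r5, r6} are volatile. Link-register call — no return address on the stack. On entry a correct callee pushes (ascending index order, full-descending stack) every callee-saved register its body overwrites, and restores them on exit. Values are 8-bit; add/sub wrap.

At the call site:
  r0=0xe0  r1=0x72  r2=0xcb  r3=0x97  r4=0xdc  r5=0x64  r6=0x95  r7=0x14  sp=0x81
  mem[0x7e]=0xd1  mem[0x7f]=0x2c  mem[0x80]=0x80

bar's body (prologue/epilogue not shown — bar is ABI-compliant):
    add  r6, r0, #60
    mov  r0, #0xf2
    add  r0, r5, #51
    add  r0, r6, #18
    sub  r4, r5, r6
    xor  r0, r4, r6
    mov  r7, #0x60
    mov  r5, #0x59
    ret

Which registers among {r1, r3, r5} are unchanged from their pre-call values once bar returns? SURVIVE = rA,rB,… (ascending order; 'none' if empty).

SURVIVE = r1,r3

prologue: push r7 -> mem[0x80]=0x14, sp=0x80
body[0] add  r6, r0, #60 -> r6=0x1c
body[1] mov  r0, #0xf2 -> r0=0xf2
body[2] add  r0, r5, #51 -> r0=0x97
body[3] add  r0, r6, #18 -> r0=0x2e
body[4] sub  r4, r5, r6 -> r4=0x48
body[5] xor  r0, r4, r6 -> r0=0x54
body[6] mov  r7, #0x60 -> r7=0x60
body[7] mov  r5, #0x59 -> r5=0x59
epilogue: pop r7=0x14, sp=0x81
r1: callee-saved, written=False
r3: caller-saved, written=False
r5: caller-saved, written=True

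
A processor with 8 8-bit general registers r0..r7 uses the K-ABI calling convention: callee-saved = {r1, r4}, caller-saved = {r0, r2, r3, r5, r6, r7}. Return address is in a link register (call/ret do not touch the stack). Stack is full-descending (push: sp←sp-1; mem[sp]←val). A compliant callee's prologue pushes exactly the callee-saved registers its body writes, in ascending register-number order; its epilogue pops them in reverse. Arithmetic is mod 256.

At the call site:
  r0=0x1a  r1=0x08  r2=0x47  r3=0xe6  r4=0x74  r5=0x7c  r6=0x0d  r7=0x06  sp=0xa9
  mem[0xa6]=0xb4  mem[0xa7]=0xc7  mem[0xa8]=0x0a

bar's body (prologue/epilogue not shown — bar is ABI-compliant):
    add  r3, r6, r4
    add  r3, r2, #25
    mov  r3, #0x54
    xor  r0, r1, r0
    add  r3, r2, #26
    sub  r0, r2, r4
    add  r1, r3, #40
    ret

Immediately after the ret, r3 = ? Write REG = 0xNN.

REG = 0x61

prologue: push r1 → mem[0xa8]=0x08, sp=0xa8
body[0] add  r3, r6, r4 → r3=0x81
body[1] add  r3, r2, #25 → r3=0x60
body[2] mov  r3, #0x54 → r3=0x54
body[3] xor  r0, r1, r0 → r0=0x12
body[4] add  r3, r2, #26 → r3=0x61
body[5] sub  r0, r2, r4 → r0=0xd3
body[6] add  r1, r3, #40 → r1=0x89
epilogue: pop r1=0x08, sp=0xa9
r3 is caller-saved → body value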